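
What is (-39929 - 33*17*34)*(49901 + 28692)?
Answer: -4637222779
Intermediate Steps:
(-39929 - 33*17*34)*(49901 + 28692) = (-39929 - 561*34)*78593 = (-39929 - 19074)*78593 = -59003*78593 = -4637222779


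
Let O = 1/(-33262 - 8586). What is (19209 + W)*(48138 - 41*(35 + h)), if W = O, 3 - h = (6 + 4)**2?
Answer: 5092441893385/5231 ≈ 9.7351e+8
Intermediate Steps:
h = -97 (h = 3 - (6 + 4)**2 = 3 - 1*10**2 = 3 - 1*100 = 3 - 100 = -97)
O = -1/41848 (O = 1/(-41848) = -1/41848 ≈ -2.3896e-5)
W = -1/41848 ≈ -2.3896e-5
(19209 + W)*(48138 - 41*(35 + h)) = (19209 - 1/41848)*(48138 - 41*(35 - 97)) = 803858231*(48138 - 41*(-62))/41848 = 803858231*(48138 + 2542)/41848 = (803858231/41848)*50680 = 5092441893385/5231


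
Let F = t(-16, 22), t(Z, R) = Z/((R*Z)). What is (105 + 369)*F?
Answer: 237/11 ≈ 21.545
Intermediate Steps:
t(Z, R) = 1/R (t(Z, R) = Z*(1/(R*Z)) = 1/R)
F = 1/22 ≈ 0.045455
(105 + 369)*F = (105 + 369)*(1/22) = 474*(1/22) = 237/11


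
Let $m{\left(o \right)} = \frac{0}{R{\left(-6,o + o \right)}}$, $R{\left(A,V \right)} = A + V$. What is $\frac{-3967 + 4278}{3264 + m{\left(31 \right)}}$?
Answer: $\frac{311}{3264} \approx 0.095282$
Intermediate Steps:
$m{\left(o \right)} = 0$ ($m{\left(o \right)} = \frac{0}{-6 + \left(o + o\right)} = \frac{0}{-6 + 2 o} = 0$)
$\frac{-3967 + 4278}{3264 + m{\left(31 \right)}} = \frac{-3967 + 4278}{3264 + 0} = \frac{311}{3264}$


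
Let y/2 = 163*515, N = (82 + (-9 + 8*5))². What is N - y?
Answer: -155121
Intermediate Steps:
N = 12769 (N = (82 + (-9 + 40))² = (82 + 31)² = 113² = 12769)
y = 167890 (y = 2*(163*515) = 2*83945 = 167890)
N - y = 12769 - 1*167890 = 12769 - 167890 = -155121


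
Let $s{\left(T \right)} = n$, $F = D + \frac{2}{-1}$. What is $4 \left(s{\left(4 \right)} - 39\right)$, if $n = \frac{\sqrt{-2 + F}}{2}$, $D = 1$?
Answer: $-156 + 2 i \sqrt{3} \approx -156.0 + 3.4641 i$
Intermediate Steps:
$F = -1$ ($F = 1 + \frac{2}{-1} = 1 + 2 \left(-1\right) = 1 - 2 = -1$)
$n = \frac{i \sqrt{3}}{2}$ ($n = \frac{\sqrt{-2 - 1}}{2} = \sqrt{-3} \cdot \frac{1}{2} = i \sqrt{3} \cdot \frac{1}{2} = \frac{i \sqrt{3}}{2} \approx 0.86602 i$)
$s{\left(T \right)} = \frac{i \sqrt{3}}{2}$
$4 \left(s{\left(4 \right)} - 39\right) = 4 \left(\frac{i \sqrt{3}}{2} - 39\right) = 4 \left(-39 + \frac{i \sqrt{3}}{2}\right) = -156 + 2 i \sqrt{3}$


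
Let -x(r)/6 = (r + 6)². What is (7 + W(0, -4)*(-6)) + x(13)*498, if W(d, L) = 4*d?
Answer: -1078661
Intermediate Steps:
x(r) = -6*(6 + r)² (x(r) = -6*(r + 6)² = -6*(6 + r)²)
(7 + W(0, -4)*(-6)) + x(13)*498 = (7 + (4*0)*(-6)) - 6*(6 + 13)²*498 = (7 + 0*(-6)) - 6*19²*498 = (7 + 0) - 6*361*498 = 7 - 2166*498 = 7 - 1078668 = -1078661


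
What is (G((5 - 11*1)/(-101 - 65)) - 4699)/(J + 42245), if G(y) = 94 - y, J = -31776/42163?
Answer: -16115457534/147834965197 ≈ -0.10901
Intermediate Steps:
J = -31776/42163 (J = -31776*1/42163 = -31776/42163 ≈ -0.75365)
(G((5 - 11*1)/(-101 - 65)) - 4699)/(J + 42245) = ((94 - (5 - 11*1)/(-101 - 65)) - 4699)/(-31776/42163 + 42245) = ((94 - (5 - 11)/(-166)) - 4699)/(1781144159/42163) = ((94 - (-6)*(-1)/166) - 4699)*(42163/1781144159) = ((94 - 1*3/83) - 4699)*(42163/1781144159) = ((94 - 3/83) - 4699)*(42163/1781144159) = (7799/83 - 4699)*(42163/1781144159) = -382218/83*42163/1781144159 = -16115457534/147834965197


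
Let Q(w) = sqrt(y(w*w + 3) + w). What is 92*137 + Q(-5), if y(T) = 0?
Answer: 12604 + I*sqrt(5) ≈ 12604.0 + 2.2361*I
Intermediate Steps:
Q(w) = sqrt(w) (Q(w) = sqrt(0 + w) = sqrt(w))
92*137 + Q(-5) = 92*137 + sqrt(-5) = 12604 + I*sqrt(5)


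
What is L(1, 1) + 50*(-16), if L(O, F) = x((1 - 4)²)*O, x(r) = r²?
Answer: -719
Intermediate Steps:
L(O, F) = 81*O (L(O, F) = ((1 - 4)²)²*O = ((-3)²)²*O = 9²*O = 81*O)
L(1, 1) + 50*(-16) = 81*1 + 50*(-16) = 81 - 800 = -719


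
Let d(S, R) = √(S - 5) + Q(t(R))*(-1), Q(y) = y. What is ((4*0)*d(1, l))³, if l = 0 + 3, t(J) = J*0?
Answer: 0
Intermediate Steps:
t(J) = 0
l = 3
d(S, R) = √(-5 + S) (d(S, R) = √(S - 5) + 0*(-1) = √(-5 + S) + 0 = √(-5 + S))
((4*0)*d(1, l))³ = ((4*0)*√(-5 + 1))³ = (0*√(-4))³ = (0*(2*I))³ = 0³ = 0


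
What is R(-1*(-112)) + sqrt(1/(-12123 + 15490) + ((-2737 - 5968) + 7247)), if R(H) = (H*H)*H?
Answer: 1404928 + I*sqrt(16528889195)/3367 ≈ 1.4049e+6 + 38.184*I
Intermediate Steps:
R(H) = H**3 (R(H) = H**2*H = H**3)
R(-1*(-112)) + sqrt(1/(-12123 + 15490) + ((-2737 - 5968) + 7247)) = (-1*(-112))**3 + sqrt(1/(-12123 + 15490) + ((-2737 - 5968) + 7247)) = 112**3 + sqrt(1/3367 + (-8705 + 7247)) = 1404928 + sqrt(1/3367 - 1458) = 1404928 + sqrt(-4909085/3367) = 1404928 + I*sqrt(16528889195)/3367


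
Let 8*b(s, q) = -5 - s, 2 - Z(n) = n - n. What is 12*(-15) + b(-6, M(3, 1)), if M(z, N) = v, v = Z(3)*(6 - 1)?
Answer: -1439/8 ≈ -179.88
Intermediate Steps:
Z(n) = 2 (Z(n) = 2 - (n - n) = 2 - 1*0 = 2 + 0 = 2)
v = 10 (v = 2*(6 - 1) = 2*5 = 10)
M(z, N) = 10
b(s, q) = -5/8 - s/8 (b(s, q) = (-5 - s)/8 = -5/8 - s/8)
12*(-15) + b(-6, M(3, 1)) = 12*(-15) + (-5/8 - 1/8*(-6)) = -180 + (-5/8 + 3/4) = -180 + 1/8 = -1439/8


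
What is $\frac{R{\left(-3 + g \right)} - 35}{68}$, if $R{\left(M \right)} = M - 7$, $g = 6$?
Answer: $- \frac{39}{68} \approx -0.57353$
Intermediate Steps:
$R{\left(M \right)} = -7 + M$ ($R{\left(M \right)} = M - 7 = -7 + M$)
$\frac{R{\left(-3 + g \right)} - 35}{68} = \frac{\left(-7 + \left(-3 + 6\right)\right) - 35}{68} = \frac{\left(-7 + 3\right) - 35}{68} = \frac{-4 - 35}{68} = \frac{1}{68} \left(-39\right) = - \frac{39}{68}$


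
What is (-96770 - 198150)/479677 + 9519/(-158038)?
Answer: -51174612323/75807193726 ≈ -0.67506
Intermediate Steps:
(-96770 - 198150)/479677 + 9519/(-158038) = -294920*1/479677 + 9519*(-1/158038) = -294920/479677 - 9519/158038 = -51174612323/75807193726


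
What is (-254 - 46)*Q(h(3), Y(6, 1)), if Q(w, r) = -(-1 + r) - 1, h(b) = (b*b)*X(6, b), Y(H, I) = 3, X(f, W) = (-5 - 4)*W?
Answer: 900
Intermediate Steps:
X(f, W) = -9*W
h(b) = -9*b³ (h(b) = (b*b)*(-9*b) = b²*(-9*b) = -9*b³)
Q(w, r) = -r (Q(w, r) = -(-1 + r) - 1 = (1 - r) - 1 = -r)
(-254 - 46)*Q(h(3), Y(6, 1)) = (-254 - 46)*(-1*3) = -300*(-3) = 900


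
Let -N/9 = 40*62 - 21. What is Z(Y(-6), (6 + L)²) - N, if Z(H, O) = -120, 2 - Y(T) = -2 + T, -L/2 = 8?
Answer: 22011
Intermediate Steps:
L = -16 (L = -2*8 = -16)
Y(T) = 4 - T (Y(T) = 2 - (-2 + T) = 2 + (2 - T) = 4 - T)
N = -22131 (N = -9*(40*62 - 21) = -9*(2480 - 21) = -9*2459 = -22131)
Z(Y(-6), (6 + L)²) - N = -120 - 1*(-22131) = -120 + 22131 = 22011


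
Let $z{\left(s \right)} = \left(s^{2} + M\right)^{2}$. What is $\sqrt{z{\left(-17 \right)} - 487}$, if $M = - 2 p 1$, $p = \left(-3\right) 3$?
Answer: $3 \sqrt{10418} \approx 306.21$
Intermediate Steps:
$p = -9$
$M = 18$ ($M = \left(-2\right) \left(-9\right) 1 = 18 \cdot 1 = 18$)
$z{\left(s \right)} = \left(18 + s^{2}\right)^{2}$ ($z{\left(s \right)} = \left(s^{2} + 18\right)^{2} = \left(18 + s^{2}\right)^{2}$)
$\sqrt{z{\left(-17 \right)} - 487} = \sqrt{\left(18 + \left(-17\right)^{2}\right)^{2} - 487} = \sqrt{\left(18 + 289\right)^{2} - 487} = \sqrt{307^{2} - 487} = \sqrt{94249 - 487} = \sqrt{93762} = 3 \sqrt{10418}$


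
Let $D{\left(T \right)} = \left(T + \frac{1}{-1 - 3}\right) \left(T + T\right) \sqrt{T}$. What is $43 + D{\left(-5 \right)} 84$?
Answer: $43 + 4410 i \sqrt{5} \approx 43.0 + 9861.1 i$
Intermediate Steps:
$D{\left(T \right)} = 2 T^{\frac{3}{2}} \left(- \frac{1}{4} + T\right)$ ($D{\left(T \right)} = \left(T + \frac{1}{-4}\right) 2 T \sqrt{T} = \left(T - \frac{1}{4}\right) 2 T \sqrt{T} = \left(- \frac{1}{4} + T\right) 2 T \sqrt{T} = 2 T \left(- \frac{1}{4} + T\right) \sqrt{T} = 2 T^{\frac{3}{2}} \left(- \frac{1}{4} + T\right)$)
$43 + D{\left(-5 \right)} 84 = 43 + \frac{\left(-5\right)^{\frac{3}{2}} \left(-1 + 4 \left(-5\right)\right)}{2} \cdot 84 = 43 + \frac{- 5 i \sqrt{5} \left(-1 - 20\right)}{2} \cdot 84 = 43 + \frac{1}{2} \left(- 5 i \sqrt{5}\right) \left(-21\right) 84 = 43 + \frac{105 i \sqrt{5}}{2} \cdot 84 = 43 + 4410 i \sqrt{5}$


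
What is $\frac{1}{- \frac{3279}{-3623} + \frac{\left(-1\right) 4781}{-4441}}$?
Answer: $\frac{16089743}{31883602} \approx 0.50464$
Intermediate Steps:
$\frac{1}{- \frac{3279}{-3623} + \frac{\left(-1\right) 4781}{-4441}} = \frac{1}{\left(-3279\right) \left(- \frac{1}{3623}\right) - - \frac{4781}{4441}} = \frac{1}{\frac{3279}{3623} + \frac{4781}{4441}} = \frac{1}{\frac{31883602}{16089743}} = \frac{16089743}{31883602}$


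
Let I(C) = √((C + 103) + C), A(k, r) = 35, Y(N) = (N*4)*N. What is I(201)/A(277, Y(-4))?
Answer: √505/35 ≈ 0.64206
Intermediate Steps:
Y(N) = 4*N² (Y(N) = (4*N)*N = 4*N²)
I(C) = √(103 + 2*C) (I(C) = √((103 + C) + C) = √(103 + 2*C))
I(201)/A(277, Y(-4)) = √(103 + 2*201)/35 = √(103 + 402)*(1/35) = √505*(1/35) = √505/35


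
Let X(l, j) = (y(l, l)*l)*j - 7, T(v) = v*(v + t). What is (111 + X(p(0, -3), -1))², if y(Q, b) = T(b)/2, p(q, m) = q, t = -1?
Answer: 10816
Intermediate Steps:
T(v) = v*(-1 + v) (T(v) = v*(v - 1) = v*(-1 + v))
y(Q, b) = b*(-1 + b)/2 (y(Q, b) = (b*(-1 + b))/2 = (b*(-1 + b))*(½) = b*(-1 + b)/2)
X(l, j) = -7 + j*l²*(-1 + l)/2 (X(l, j) = ((l*(-1 + l)/2)*l)*j - 7 = (l²*(-1 + l)/2)*j - 7 = j*l²*(-1 + l)/2 - 7 = -7 + j*l²*(-1 + l)/2)
(111 + X(p(0, -3), -1))² = (111 + (-7 + (½)*(-1)*0²*(-1 + 0)))² = (111 + (-7 + (½)*(-1)*0*(-1)))² = (111 + (-7 + 0))² = (111 - 7)² = 104² = 10816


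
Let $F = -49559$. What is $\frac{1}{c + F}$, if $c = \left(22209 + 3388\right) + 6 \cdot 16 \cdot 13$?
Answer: $- \frac{1}{22714} \approx -4.4026 \cdot 10^{-5}$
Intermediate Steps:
$c = 26845$ ($c = 25597 + 96 \cdot 13 = 25597 + 1248 = 26845$)
$\frac{1}{c + F} = \frac{1}{26845 - 49559} = \frac{1}{-22714} = - \frac{1}{22714}$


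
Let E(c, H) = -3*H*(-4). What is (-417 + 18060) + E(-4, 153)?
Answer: 19479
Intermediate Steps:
E(c, H) = 12*H
(-417 + 18060) + E(-4, 153) = (-417 + 18060) + 12*153 = 17643 + 1836 = 19479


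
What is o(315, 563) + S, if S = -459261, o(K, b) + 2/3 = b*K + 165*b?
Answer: -567065/3 ≈ -1.8902e+5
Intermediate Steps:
o(K, b) = -⅔ + 165*b + K*b (o(K, b) = -⅔ + (b*K + 165*b) = -⅔ + (K*b + 165*b) = -⅔ + (165*b + K*b) = -⅔ + 165*b + K*b)
o(315, 563) + S = (-⅔ + 165*563 + 315*563) - 459261 = (-⅔ + 92895 + 177345) - 459261 = 810718/3 - 459261 = -567065/3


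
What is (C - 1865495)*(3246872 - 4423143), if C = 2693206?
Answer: -973612445681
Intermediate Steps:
(C - 1865495)*(3246872 - 4423143) = (2693206 - 1865495)*(3246872 - 4423143) = 827711*(-1176271) = -973612445681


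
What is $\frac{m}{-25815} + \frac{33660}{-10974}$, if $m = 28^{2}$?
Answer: $- \frac{146256086}{47215635} \approx -3.0976$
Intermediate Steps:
$m = 784$
$\frac{m}{-25815} + \frac{33660}{-10974} = \frac{784}{-25815} + \frac{33660}{-10974} = 784 \left(- \frac{1}{25815}\right) + 33660 \left(- \frac{1}{10974}\right) = - \frac{784}{25815} - \frac{5610}{1829} = - \frac{146256086}{47215635}$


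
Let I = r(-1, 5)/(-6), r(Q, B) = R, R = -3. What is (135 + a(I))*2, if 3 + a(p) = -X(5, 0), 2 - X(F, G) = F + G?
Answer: 270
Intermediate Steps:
r(Q, B) = -3
X(F, G) = 2 - F - G (X(F, G) = 2 - (F + G) = 2 + (-F - G) = 2 - F - G)
I = ½ (I = -3/(-6) = -3*(-⅙) = ½ ≈ 0.50000)
a(p) = 0 (a(p) = -3 - (2 - 1*5 - 1*0) = -3 - (2 - 5 + 0) = -3 - 1*(-3) = -3 + 3 = 0)
(135 + a(I))*2 = (135 + 0)*2 = 135*2 = 270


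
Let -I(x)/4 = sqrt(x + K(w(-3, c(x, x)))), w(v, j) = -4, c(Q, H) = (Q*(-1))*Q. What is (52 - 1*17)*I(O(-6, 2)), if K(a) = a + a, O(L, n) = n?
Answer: -140*I*sqrt(6) ≈ -342.93*I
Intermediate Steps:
c(Q, H) = -Q**2 (c(Q, H) = (-Q)*Q = -Q**2)
K(a) = 2*a
I(x) = -4*sqrt(-8 + x) (I(x) = -4*sqrt(x + 2*(-4)) = -4*sqrt(x - 8) = -4*sqrt(-8 + x))
(52 - 1*17)*I(O(-6, 2)) = (52 - 1*17)*(-4*sqrt(-8 + 2)) = (52 - 17)*(-4*I*sqrt(6)) = 35*(-4*I*sqrt(6)) = -140*I*sqrt(6)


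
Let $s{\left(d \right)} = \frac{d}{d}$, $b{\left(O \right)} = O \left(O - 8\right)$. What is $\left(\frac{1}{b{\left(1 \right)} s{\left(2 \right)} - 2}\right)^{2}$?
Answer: $\frac{1}{81} \approx 0.012346$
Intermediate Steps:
$b{\left(O \right)} = O \left(-8 + O\right)$ ($b{\left(O \right)} = O \left(O - 8\right) = O \left(-8 + O\right)$)
$s{\left(d \right)} = 1$
$\left(\frac{1}{b{\left(1 \right)} s{\left(2 \right)} - 2}\right)^{2} = \left(\frac{1}{1 \left(-8 + 1\right) 1 - 2}\right)^{2} = \left(\frac{1}{1 \left(-7\right) 1 - 2}\right)^{2} = \left(\frac{1}{\left(-7\right) 1 - 2}\right)^{2} = \left(\frac{1}{-7 - 2}\right)^{2} = \left(\frac{1}{-9}\right)^{2} = \left(- \frac{1}{9}\right)^{2} = \frac{1}{81}$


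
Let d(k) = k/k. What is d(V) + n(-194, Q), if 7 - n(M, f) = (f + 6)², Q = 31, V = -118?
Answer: -1361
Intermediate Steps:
n(M, f) = 7 - (6 + f)² (n(M, f) = 7 - (f + 6)² = 7 - (6 + f)²)
d(k) = 1
d(V) + n(-194, Q) = 1 + (7 - (6 + 31)²) = 1 + (7 - 1*37²) = 1 + (7 - 1*1369) = 1 + (7 - 1369) = 1 - 1362 = -1361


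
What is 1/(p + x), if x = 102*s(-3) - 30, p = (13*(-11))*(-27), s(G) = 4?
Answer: 1/4239 ≈ 0.00023590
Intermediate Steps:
p = 3861 (p = -143*(-27) = 3861)
x = 378 (x = 102*4 - 30 = 408 - 30 = 378)
1/(p + x) = 1/(3861 + 378) = 1/4239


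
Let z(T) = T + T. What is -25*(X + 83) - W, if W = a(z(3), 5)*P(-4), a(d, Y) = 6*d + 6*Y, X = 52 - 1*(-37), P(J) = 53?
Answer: -7798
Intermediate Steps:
z(T) = 2*T
X = 89 (X = 52 + 37 = 89)
a(d, Y) = 6*Y + 6*d
W = 3498 (W = (6*5 + 6*(2*3))*53 = (30 + 6*6)*53 = (30 + 36)*53 = 66*53 = 3498)
-25*(X + 83) - W = -25*(89 + 83) - 1*3498 = -25*172 - 3498 = -4300 - 3498 = -7798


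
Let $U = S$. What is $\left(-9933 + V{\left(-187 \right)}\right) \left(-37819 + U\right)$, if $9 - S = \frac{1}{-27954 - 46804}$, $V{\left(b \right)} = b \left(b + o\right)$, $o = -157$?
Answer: $- \frac{153752905857705}{74758} \approx -2.0567 \cdot 10^{9}$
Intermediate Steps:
$V{\left(b \right)} = b \left(-157 + b\right)$ ($V{\left(b \right)} = b \left(b - 157\right) = b \left(-157 + b\right)$)
$S = \frac{672823}{74758}$ ($S = 9 - \frac{1}{-27954 - 46804} = 9 - \frac{1}{-74758} = 9 - - \frac{1}{74758} = 9 + \frac{1}{74758} = \frac{672823}{74758} \approx 9.0$)
$U = \frac{672823}{74758} \approx 9.0$
$\left(-9933 + V{\left(-187 \right)}\right) \left(-37819 + U\right) = \left(-9933 - 187 \left(-157 - 187\right)\right) \left(-37819 + \frac{672823}{74758}\right) = \left(-9933 - -64328\right) \left(- \frac{2826599979}{74758}\right) = \left(-9933 + 64328\right) \left(- \frac{2826599979}{74758}\right) = 54395 \left(- \frac{2826599979}{74758}\right) = - \frac{153752905857705}{74758}$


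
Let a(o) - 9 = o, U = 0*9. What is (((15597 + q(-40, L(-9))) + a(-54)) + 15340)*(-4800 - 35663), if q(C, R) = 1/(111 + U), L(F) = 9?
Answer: -138748153019/111 ≈ -1.2500e+9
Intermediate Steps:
U = 0
a(o) = 9 + o
q(C, R) = 1/111 (q(C, R) = 1/(111 + 0) = 1/111)
(((15597 + q(-40, L(-9))) + a(-54)) + 15340)*(-4800 - 35663) = (((15597 + 1/111) + (9 - 54)) + 15340)*(-4800 - 35663) = ((1731268/111 - 45) + 15340)*(-40463) = (1726273/111 + 15340)*(-40463) = (3429013/111)*(-40463) = -138748153019/111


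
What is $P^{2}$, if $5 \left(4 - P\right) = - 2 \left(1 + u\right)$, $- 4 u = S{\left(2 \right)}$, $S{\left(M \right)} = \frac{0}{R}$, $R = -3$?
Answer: $\frac{484}{25} \approx 19.36$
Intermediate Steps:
$S{\left(M \right)} = 0$ ($S{\left(M \right)} = \frac{0}{-3} = 0 \left(- \frac{1}{3}\right) = 0$)
$u = 0$ ($u = \left(- \frac{1}{4}\right) 0 = 0$)
$P = \frac{22}{5}$ ($P = 4 - \frac{\left(-2\right) \left(1 + 0\right)}{5} = 4 - \frac{\left(-2\right) 1}{5} = 4 - - \frac{2}{5} = 4 + \frac{2}{5} = \frac{22}{5} \approx 4.4$)
$P^{2} = \left(\frac{22}{5}\right)^{2} = \frac{484}{25}$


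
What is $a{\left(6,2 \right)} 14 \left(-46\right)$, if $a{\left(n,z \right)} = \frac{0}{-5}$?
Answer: $0$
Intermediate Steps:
$a{\left(n,z \right)} = 0$ ($a{\left(n,z \right)} = 0 \left(- \frac{1}{5}\right) = 0$)
$a{\left(6,2 \right)} 14 \left(-46\right) = 0 \cdot 14 \left(-46\right) = 0 \left(-46\right) = 0$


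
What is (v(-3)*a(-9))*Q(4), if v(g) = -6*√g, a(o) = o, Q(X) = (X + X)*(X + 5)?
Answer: 3888*I*√3 ≈ 6734.2*I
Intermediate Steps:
Q(X) = 2*X*(5 + X) (Q(X) = (2*X)*(5 + X) = 2*X*(5 + X))
(v(-3)*a(-9))*Q(4) = (-6*I*√3*(-9))*(2*4*(5 + 4)) = (-6*I*√3*(-9))*(2*4*9) = (-6*I*√3*(-9))*72 = (54*I*√3)*72 = 3888*I*√3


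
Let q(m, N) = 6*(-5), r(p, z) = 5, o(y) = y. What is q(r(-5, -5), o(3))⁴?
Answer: 810000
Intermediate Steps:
q(m, N) = -30
q(r(-5, -5), o(3))⁴ = (-30)⁴ = 810000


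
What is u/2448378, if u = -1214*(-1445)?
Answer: 877115/1224189 ≈ 0.71649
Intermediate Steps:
u = 1754230
u/2448378 = 1754230/2448378 = 1754230*(1/2448378) = 877115/1224189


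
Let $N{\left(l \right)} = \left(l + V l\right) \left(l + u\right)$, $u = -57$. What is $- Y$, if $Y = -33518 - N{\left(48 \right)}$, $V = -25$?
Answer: $43886$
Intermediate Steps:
$N{\left(l \right)} = - 24 l \left(-57 + l\right)$ ($N{\left(l \right)} = \left(l - 25 l\right) \left(l - 57\right) = - 24 l \left(-57 + l\right)$)
$Y = -43886$ ($Y = -33518 - 24 \cdot 48 \left(57 - 48\right) = -33518 - 24 \cdot 48 \cdot 9 = -33518 - 10368 = -43886$)
$- Y = \left(-1\right) \left(-43886\right) = 43886$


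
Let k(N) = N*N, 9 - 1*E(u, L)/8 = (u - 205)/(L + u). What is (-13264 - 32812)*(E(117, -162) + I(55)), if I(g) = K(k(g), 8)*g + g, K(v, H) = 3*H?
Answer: -2967801236/45 ≈ -6.5951e+7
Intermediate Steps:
E(u, L) = 72 - 8*(-205 + u)/(L + u) (E(u, L) = 72 - 8*(u - 205)/(L + u) = 72 - 8*(-205 + u)/(L + u))
k(N) = N**2
I(g) = 25*g (I(g) = (3*8)*g + g = 24*g + g = 25*g)
(-13264 - 32812)*(E(117, -162) + I(55)) = (-13264 - 32812)*(8*(205 + 8*117 + 9*(-162))/(-162 + 117) + 25*55) = -46076*(8*(205 + 936 - 1458)/(-45) + 1375) = -46076*(8*(-1/45)*(-317) + 1375) = -46076*(2536/45 + 1375) = -46076*64411/45 = -2967801236/45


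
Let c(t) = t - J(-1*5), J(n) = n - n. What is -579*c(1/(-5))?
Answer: 579/5 ≈ 115.80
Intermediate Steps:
J(n) = 0
c(t) = t (c(t) = t - 1*0 = t + 0 = t)
-579*c(1/(-5)) = -579/(-5) = -579*(-1)/5 = -579*(-⅕) = 579/5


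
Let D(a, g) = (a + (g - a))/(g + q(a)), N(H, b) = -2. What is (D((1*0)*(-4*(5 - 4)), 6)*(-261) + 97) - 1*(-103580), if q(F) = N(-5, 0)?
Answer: 206571/2 ≈ 1.0329e+5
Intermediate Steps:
q(F) = -2
D(a, g) = g/(-2 + g) (D(a, g) = (a + (g - a))/(g - 2) = g/(-2 + g))
(D((1*0)*(-4*(5 - 4)), 6)*(-261) + 97) - 1*(-103580) = ((6/(-2 + 6))*(-261) + 97) - 1*(-103580) = ((6/4)*(-261) + 97) + 103580 = ((6*(¼))*(-261) + 97) + 103580 = ((3/2)*(-261) + 97) + 103580 = (-783/2 + 97) + 103580 = -589/2 + 103580 = 206571/2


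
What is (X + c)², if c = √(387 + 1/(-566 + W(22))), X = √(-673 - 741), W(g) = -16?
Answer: -597715/582 + 2*I*√46338761721/291 ≈ -1027.0 + 1479.5*I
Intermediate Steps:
X = I*√1414 (X = √(-1414) = I*√1414 ≈ 37.603*I)
c = √131085606/582 (c = √(387 + 1/(-566 - 16)) = √(387 + 1/(-582)) = √(387 - 1/582) = √(225233/582) = √131085606/582 ≈ 19.672)
(X + c)² = (I*√1414 + √131085606/582)² = (√131085606/582 + I*√1414)²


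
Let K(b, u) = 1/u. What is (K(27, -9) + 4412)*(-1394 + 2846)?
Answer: 19218188/3 ≈ 6.4061e+6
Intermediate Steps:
(K(27, -9) + 4412)*(-1394 + 2846) = (1/(-9) + 4412)*(-1394 + 2846) = (-1/9 + 4412)*1452 = (39707/9)*1452 = 19218188/3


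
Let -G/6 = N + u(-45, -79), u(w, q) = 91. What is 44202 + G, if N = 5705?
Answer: 9426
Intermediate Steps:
G = -34776 (G = -6*(5705 + 91) = -6*5796 = -34776)
44202 + G = 44202 - 34776 = 9426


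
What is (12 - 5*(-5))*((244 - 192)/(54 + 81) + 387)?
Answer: 1934989/135 ≈ 14333.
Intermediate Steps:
(12 - 5*(-5))*((244 - 192)/(54 + 81) + 387) = (12 + 25)*(52/135 + 387) = 37*(52*(1/135) + 387) = 37*(52/135 + 387) = 37*(52297/135) = 1934989/135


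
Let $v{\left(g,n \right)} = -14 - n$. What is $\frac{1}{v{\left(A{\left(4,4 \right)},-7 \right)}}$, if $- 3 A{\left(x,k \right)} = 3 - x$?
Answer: $- \frac{1}{7} \approx -0.14286$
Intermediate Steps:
$A{\left(x,k \right)} = -1 + \frac{x}{3}$ ($A{\left(x,k \right)} = - \frac{3 - x}{3} = -1 + \frac{x}{3}$)
$\frac{1}{v{\left(A{\left(4,4 \right)},-7 \right)}} = \frac{1}{-14 - -7} = \frac{1}{-14 + 7} = \frac{1}{-7} = - \frac{1}{7}$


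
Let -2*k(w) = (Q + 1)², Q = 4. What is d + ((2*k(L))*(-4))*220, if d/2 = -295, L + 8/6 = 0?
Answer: 21410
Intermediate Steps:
L = -4/3 (L = -4/3 + 0 = -4/3 ≈ -1.3333)
k(w) = -25/2 (k(w) = -(4 + 1)²/2 = -½*5² = -½*25 = -25/2)
d = -590 (d = 2*(-295) = -590)
d + ((2*k(L))*(-4))*220 = -590 + ((2*(-25/2))*(-4))*220 = -590 - 25*(-4)*220 = -590 + 100*220 = -590 + 22000 = 21410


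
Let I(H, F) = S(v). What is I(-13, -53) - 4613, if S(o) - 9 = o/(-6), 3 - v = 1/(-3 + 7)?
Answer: -110507/24 ≈ -4604.5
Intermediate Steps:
v = 11/4 (v = 3 - 1/(-3 + 7) = 3 - 1/4 = 3 - 1*¼ = 3 - ¼ = 11/4 ≈ 2.7500)
S(o) = 9 - o/6 (S(o) = 9 + o/(-6) = 9 + o*(-⅙) = 9 - o/6)
I(H, F) = 205/24 (I(H, F) = 9 - ⅙*11/4 = 9 - 11/24 = 205/24)
I(-13, -53) - 4613 = 205/24 - 4613 = -110507/24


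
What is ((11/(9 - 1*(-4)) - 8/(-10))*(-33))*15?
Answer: -10593/13 ≈ -814.85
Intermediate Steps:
((11/(9 - 1*(-4)) - 8/(-10))*(-33))*15 = ((11/(9 + 4) - 8*(-⅒))*(-33))*15 = ((11/13 + ⅘)*(-33))*15 = ((107/65)*(-33))*15 = -3531/65*15 = -10593/13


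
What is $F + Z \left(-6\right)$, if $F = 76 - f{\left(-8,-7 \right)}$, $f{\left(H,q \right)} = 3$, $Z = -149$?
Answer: $967$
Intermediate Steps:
$F = 73$ ($F = 76 - 3 = 73$)
$F + Z \left(-6\right) = 73 - -894 = 73 + 894 = 967$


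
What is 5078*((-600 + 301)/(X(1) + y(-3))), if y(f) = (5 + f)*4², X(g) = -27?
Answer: -1518322/5 ≈ -3.0366e+5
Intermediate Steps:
y(f) = 80 + 16*f (y(f) = (5 + f)*16 = 80 + 16*f)
5078*((-600 + 301)/(X(1) + y(-3))) = 5078*((-600 + 301)/(-27 + (80 + 16*(-3)))) = 5078*(-299/(-27 + (80 - 48))) = 5078*(-299/(-27 + 32)) = 5078*(-299/5) = -1518322/5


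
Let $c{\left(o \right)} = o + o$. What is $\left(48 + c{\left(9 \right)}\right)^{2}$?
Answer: $4356$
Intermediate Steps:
$c{\left(o \right)} = 2 o$
$\left(48 + c{\left(9 \right)}\right)^{2} = \left(48 + 2 \cdot 9\right)^{2} = \left(48 + 18\right)^{2} = 66^{2} = 4356$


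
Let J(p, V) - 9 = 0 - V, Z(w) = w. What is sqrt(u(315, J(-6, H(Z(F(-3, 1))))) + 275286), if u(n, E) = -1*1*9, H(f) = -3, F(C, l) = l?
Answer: sqrt(275277) ≈ 524.67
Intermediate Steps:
J(p, V) = 9 - V (J(p, V) = 9 + (0 - V) = 9 - V)
u(n, E) = -9 (u(n, E) = -1*9 = -9)
sqrt(u(315, J(-6, H(Z(F(-3, 1))))) + 275286) = sqrt(-9 + 275286) = sqrt(275277)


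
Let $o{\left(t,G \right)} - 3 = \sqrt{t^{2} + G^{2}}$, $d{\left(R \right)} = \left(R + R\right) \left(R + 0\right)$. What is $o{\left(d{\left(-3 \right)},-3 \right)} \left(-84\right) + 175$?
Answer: $-77 - 252 \sqrt{37} \approx -1609.9$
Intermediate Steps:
$d{\left(R \right)} = 2 R^{2}$ ($d{\left(R \right)} = 2 R R = 2 R^{2}$)
$o{\left(t,G \right)} = 3 + \sqrt{G^{2} + t^{2}}$ ($o{\left(t,G \right)} = 3 + \sqrt{t^{2} + G^{2}} = 3 + \sqrt{G^{2} + t^{2}}$)
$o{\left(d{\left(-3 \right)},-3 \right)} \left(-84\right) + 175 = \left(3 + \sqrt{\left(-3\right)^{2} + \left(2 \left(-3\right)^{2}\right)^{2}}\right) \left(-84\right) + 175 = \left(3 + \sqrt{9 + \left(2 \cdot 9\right)^{2}}\right) \left(-84\right) + 175 = \left(3 + \sqrt{9 + 18^{2}}\right) \left(-84\right) + 175 = \left(3 + \sqrt{9 + 324}\right) \left(-84\right) + 175 = \left(3 + \sqrt{333}\right) \left(-84\right) + 175 = \left(3 + 3 \sqrt{37}\right) \left(-84\right) + 175 = \left(-252 - 252 \sqrt{37}\right) + 175 = -77 - 252 \sqrt{37}$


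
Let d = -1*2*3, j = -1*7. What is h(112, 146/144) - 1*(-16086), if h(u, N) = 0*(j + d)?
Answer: 16086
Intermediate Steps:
j = -7
d = -6 (d = -2*3 = -6)
h(u, N) = 0 (h(u, N) = 0*(-7 - 6) = 0*(-13) = 0)
h(112, 146/144) - 1*(-16086) = 0 - 1*(-16086) = 0 + 16086 = 16086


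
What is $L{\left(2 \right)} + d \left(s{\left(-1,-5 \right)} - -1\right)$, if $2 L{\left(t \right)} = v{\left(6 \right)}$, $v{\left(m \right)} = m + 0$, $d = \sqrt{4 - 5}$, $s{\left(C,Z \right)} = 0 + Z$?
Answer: $3 - 4 i \approx 3.0 - 4.0 i$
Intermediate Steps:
$s{\left(C,Z \right)} = Z$
$d = i$ ($d = \sqrt{-1} = i \approx 1.0 i$)
$v{\left(m \right)} = m$
$L{\left(t \right)} = 3$ ($L{\left(t \right)} = \frac{1}{2} \cdot 6 = 3$)
$L{\left(2 \right)} + d \left(s{\left(-1,-5 \right)} - -1\right) = 3 + i \left(-5 - -1\right) = 3 + i \left(-5 + 1\right) = 3 + i \left(-4\right) = 3 - 4 i$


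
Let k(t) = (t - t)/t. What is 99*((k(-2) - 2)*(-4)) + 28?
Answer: 820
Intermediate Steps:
k(t) = 0 (k(t) = 0/t = 0)
99*((k(-2) - 2)*(-4)) + 28 = 99*((0 - 2)*(-4)) + 28 = 99*(-2*(-4)) + 28 = 99*8 + 28 = 792 + 28 = 820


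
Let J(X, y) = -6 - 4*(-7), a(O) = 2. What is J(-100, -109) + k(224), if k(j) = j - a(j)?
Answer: 244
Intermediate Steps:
J(X, y) = 22 (J(X, y) = -6 + 28 = 22)
k(j) = -2 + j (k(j) = j - 1*2 = j - 2 = -2 + j)
J(-100, -109) + k(224) = 22 + (-2 + 224) = 22 + 222 = 244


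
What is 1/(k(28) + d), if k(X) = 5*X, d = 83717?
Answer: 1/83857 ≈ 1.1925e-5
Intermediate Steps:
1/(k(28) + d) = 1/(5*28 + 83717) = 1/(140 + 83717) = 1/83857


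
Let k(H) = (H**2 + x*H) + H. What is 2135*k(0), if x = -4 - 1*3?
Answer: 0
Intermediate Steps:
x = -7 (x = -4 - 3 = -7)
k(H) = H**2 - 6*H (k(H) = (H**2 - 7*H) + H = H**2 - 6*H)
2135*k(0) = 2135*(0*(-6 + 0)) = 2135*(0*(-6)) = 2135*0 = 0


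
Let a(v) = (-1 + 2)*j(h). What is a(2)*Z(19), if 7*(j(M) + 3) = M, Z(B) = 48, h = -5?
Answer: -1248/7 ≈ -178.29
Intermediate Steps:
j(M) = -3 + M/7
a(v) = -26/7 (a(v) = (-1 + 2)*(-3 + (⅐)*(-5)) = 1*(-3 - 5/7) = 1*(-26/7) = -26/7)
a(2)*Z(19) = -26/7*48 = -1248/7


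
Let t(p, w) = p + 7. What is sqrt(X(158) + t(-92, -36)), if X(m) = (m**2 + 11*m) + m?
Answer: 15*sqrt(119) ≈ 163.63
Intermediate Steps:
t(p, w) = 7 + p
X(m) = m**2 + 12*m
sqrt(X(158) + t(-92, -36)) = sqrt(158*(12 + 158) + (7 - 92)) = sqrt(158*170 - 85) = sqrt(26860 - 85) = sqrt(26775) = 15*sqrt(119)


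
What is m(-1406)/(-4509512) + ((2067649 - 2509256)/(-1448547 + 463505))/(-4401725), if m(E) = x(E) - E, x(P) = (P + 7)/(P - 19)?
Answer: -34784256301988489/111450509227519843080 ≈ -0.00031210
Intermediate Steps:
x(P) = (7 + P)/(-19 + P)
m(E) = -E + (7 + E)/(-19 + E) (m(E) = (7 + E)/(-19 + E) - E = -E + (7 + E)/(-19 + E))
m(-1406)/(-4509512) + ((2067649 - 2509256)/(-1448547 + 463505))/(-4401725) = ((7 - 1406 - 1*(-1406)*(-19 - 1406))/(-19 - 1406))/(-4509512) + ((2067649 - 2509256)/(-1448547 + 463505))/(-4401725) = ((7 - 1406 - 1*(-1406)*(-1425))/(-1425))*(-1/4509512) - 441607/(-985042)*(-1/4401725) = -(7 - 1406 - 2003550)/1425*(-1/4509512) - 441607*(-1/985042)*(-1/4401725) = -1/1425*(-2004949)*(-1/4509512) + (441607/985042)*(-1/4401725) = (2004949/1425)*(-1/4509512) - 441607/4335883997450 = -2004949/6426054600 - 441607/4335883997450 = -34784256301988489/111450509227519843080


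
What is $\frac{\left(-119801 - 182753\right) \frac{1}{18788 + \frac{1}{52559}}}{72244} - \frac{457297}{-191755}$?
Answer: $\frac{16310121305238858897}{6839842963795616230} \approx 2.3846$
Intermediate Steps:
$\frac{\left(-119801 - 182753\right) \frac{1}{18788 + \frac{1}{52559}}}{72244} - \frac{457297}{-191755} = - \frac{302554}{18788 + \frac{1}{52559}} \cdot \frac{1}{72244} - - \frac{457297}{191755} = - \frac{302554}{\frac{987478493}{52559}} \cdot \frac{1}{72244} + \frac{457297}{191755} = \left(-302554\right) \frac{52559}{987478493} \cdot \frac{1}{72244} + \frac{457297}{191755} = \left(- \frac{15901935686}{987478493}\right) \frac{1}{72244} + \frac{457297}{191755} = - \frac{7950967843}{35669698124146} + \frac{457297}{191755} = \frac{16310121305238858897}{6839842963795616230}$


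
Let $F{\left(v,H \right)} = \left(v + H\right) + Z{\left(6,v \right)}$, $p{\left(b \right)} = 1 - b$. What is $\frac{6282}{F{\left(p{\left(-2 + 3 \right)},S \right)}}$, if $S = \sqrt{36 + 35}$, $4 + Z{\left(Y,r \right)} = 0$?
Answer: $\frac{25128}{55} + \frac{6282 \sqrt{71}}{55} \approx 1419.3$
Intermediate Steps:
$Z{\left(Y,r \right)} = -4$ ($Z{\left(Y,r \right)} = -4 + 0 = -4$)
$S = \sqrt{71} \approx 8.4261$
$F{\left(v,H \right)} = -4 + H + v$ ($F{\left(v,H \right)} = \left(v + H\right) - 4 = \left(H + v\right) - 4 = -4 + H + v$)
$\frac{6282}{F{\left(p{\left(-2 + 3 \right)},S \right)}} = \frac{6282}{-4 + \sqrt{71} + \left(1 - \left(-2 + 3\right)\right)} = \frac{6282}{-4 + \sqrt{71} + \left(1 - 1\right)} = \frac{6282}{-4 + \sqrt{71} + 0} = \frac{6282}{-4 + \sqrt{71}}$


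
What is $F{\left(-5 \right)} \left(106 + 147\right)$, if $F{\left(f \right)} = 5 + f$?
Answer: $0$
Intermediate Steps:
$F{\left(-5 \right)} \left(106 + 147\right) = \left(5 - 5\right) \left(106 + 147\right) = 0 \cdot 253 = 0$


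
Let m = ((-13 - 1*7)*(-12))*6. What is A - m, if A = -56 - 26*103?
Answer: -4174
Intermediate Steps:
A = -2734 (A = -56 - 2678 = -2734)
m = 1440 (m = ((-13 - 7)*(-12))*6 = -20*(-12)*6 = 240*6 = 1440)
A - m = -2734 - 1*1440 = -2734 - 1440 = -4174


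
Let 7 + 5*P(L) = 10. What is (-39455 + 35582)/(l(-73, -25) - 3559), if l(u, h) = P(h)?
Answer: 19365/17792 ≈ 1.0884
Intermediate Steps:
P(L) = 3/5 (P(L) = -7/5 + (1/5)*10 = -7/5 + 2 = 3/5)
l(u, h) = 3/5
(-39455 + 35582)/(l(-73, -25) - 3559) = (-39455 + 35582)/(3/5 - 3559) = -3873/(-17792/5) = -3873*(-5/17792) = 19365/17792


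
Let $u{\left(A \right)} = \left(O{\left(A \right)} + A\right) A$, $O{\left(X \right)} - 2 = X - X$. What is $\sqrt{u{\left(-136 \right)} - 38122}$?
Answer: $i \sqrt{19898} \approx 141.06 i$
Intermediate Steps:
$O{\left(X \right)} = 2$ ($O{\left(X \right)} = 2 + \left(X - X\right) = 2 + 0 = 2$)
$u{\left(A \right)} = A \left(2 + A\right)$ ($u{\left(A \right)} = \left(2 + A\right) A = A \left(2 + A\right)$)
$\sqrt{u{\left(-136 \right)} - 38122} = \sqrt{- 136 \left(2 - 136\right) - 38122} = \sqrt{\left(-136\right) \left(-134\right) - 38122} = \sqrt{18224 - 38122} = \sqrt{-19898} = i \sqrt{19898}$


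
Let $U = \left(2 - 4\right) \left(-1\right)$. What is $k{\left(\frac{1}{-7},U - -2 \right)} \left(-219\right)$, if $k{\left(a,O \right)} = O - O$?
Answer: $0$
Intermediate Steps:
$U = 2$ ($U = \left(-2\right) \left(-1\right) = 2$)
$k{\left(a,O \right)} = 0$
$k{\left(\frac{1}{-7},U - -2 \right)} \left(-219\right) = 0 \left(-219\right) = 0$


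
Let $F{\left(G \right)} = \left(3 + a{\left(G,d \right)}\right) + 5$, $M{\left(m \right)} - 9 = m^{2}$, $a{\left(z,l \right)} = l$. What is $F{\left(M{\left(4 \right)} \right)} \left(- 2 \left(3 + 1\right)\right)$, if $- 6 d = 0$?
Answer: $-64$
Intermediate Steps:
$d = 0$ ($d = \left(- \frac{1}{6}\right) 0 = 0$)
$M{\left(m \right)} = 9 + m^{2}$
$F{\left(G \right)} = 8$ ($F{\left(G \right)} = \left(3 + 0\right) + 5 = 3 + 5 = 8$)
$F{\left(M{\left(4 \right)} \right)} \left(- 2 \left(3 + 1\right)\right) = 8 \left(- 2 \left(3 + 1\right)\right) = 8 \left(\left(-2\right) 4\right) = 8 \left(-8\right) = -64$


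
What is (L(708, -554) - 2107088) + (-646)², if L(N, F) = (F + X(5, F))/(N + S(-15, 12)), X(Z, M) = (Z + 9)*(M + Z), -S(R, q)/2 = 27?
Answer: -552559564/327 ≈ -1.6898e+6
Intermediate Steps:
S(R, q) = -54 (S(R, q) = -2*27 = -54)
X(Z, M) = (9 + Z)*(M + Z)
L(N, F) = (70 + 15*F)/(-54 + N) (L(N, F) = (F + (5² + 9*F + 9*5 + F*5))/(N - 54) = (F + (25 + 9*F + 45 + 5*F))/(-54 + N) = (F + (70 + 14*F))/(-54 + N) = (70 + 15*F)/(-54 + N))
(L(708, -554) - 2107088) + (-646)² = (5*(14 + 3*(-554))/(-54 + 708) - 2107088) + (-646)² = (5*(14 - 1662)/654 - 2107088) + 417316 = (5*(1/654)*(-1648) - 2107088) + 417316 = (-4120/327 - 2107088) + 417316 = -689021896/327 + 417316 = -552559564/327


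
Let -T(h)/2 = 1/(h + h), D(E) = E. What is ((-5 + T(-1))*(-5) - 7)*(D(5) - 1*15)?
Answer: -130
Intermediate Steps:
T(h) = -1/h (T(h) = -2/(h + h) = -2*1/(2*h) = -1/h)
((-5 + T(-1))*(-5) - 7)*(D(5) - 1*15) = ((-5 - 1/(-1))*(-5) - 7)*(5 - 1*15) = ((-5 - 1*(-1))*(-5) - 7)*(5 - 15) = ((-5 + 1)*(-5) - 7)*(-10) = (-4*(-5) - 7)*(-10) = (20 - 7)*(-10) = 13*(-10) = -130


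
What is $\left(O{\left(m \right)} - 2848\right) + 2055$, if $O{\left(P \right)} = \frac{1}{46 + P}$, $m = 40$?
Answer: $- \frac{68197}{86} \approx -792.99$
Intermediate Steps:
$\left(O{\left(m \right)} - 2848\right) + 2055 = \left(\frac{1}{46 + 40} - 2848\right) + 2055 = \left(\frac{1}{86} - 2848\right) + 2055 = - \frac{244927}{86} + 2055 = - \frac{68197}{86}$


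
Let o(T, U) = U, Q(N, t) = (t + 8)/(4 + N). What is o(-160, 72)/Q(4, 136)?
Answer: 4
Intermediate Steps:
Q(N, t) = (8 + t)/(4 + N)
o(-160, 72)/Q(4, 136) = 72/(((8 + 136)/(4 + 4))) = 72/((144/8)) = 72/(((⅛)*144)) = 72/18 = 72*(1/18) = 4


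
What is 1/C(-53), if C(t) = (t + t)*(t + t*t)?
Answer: -1/292136 ≈ -3.4231e-6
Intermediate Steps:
C(t) = 2*t*(t + t**2) (C(t) = (2*t)*(t + t**2) = 2*t*(t + t**2))
1/C(-53) = 1/(2*(-53)**2*(1 - 53)) = 1/(2*2809*(-52)) = 1/(-292136) = -1/292136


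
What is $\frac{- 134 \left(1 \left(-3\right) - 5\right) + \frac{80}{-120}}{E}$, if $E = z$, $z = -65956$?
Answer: $- \frac{1607}{98934} \approx -0.016243$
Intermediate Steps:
$E = -65956$
$\frac{- 134 \left(1 \left(-3\right) - 5\right) + \frac{80}{-120}}{E} = \frac{- 134 \left(1 \left(-3\right) - 5\right) + \frac{80}{-120}}{-65956} = \left(- 134 \left(-3 - 5\right) + 80 \left(- \frac{1}{120}\right)\right) \left(- \frac{1}{65956}\right) = \left(\left(-134\right) \left(-8\right) - \frac{2}{3}\right) \left(- \frac{1}{65956}\right) = \left(1072 - \frac{2}{3}\right) \left(- \frac{1}{65956}\right) = \frac{3214}{3} \left(- \frac{1}{65956}\right) = - \frac{1607}{98934}$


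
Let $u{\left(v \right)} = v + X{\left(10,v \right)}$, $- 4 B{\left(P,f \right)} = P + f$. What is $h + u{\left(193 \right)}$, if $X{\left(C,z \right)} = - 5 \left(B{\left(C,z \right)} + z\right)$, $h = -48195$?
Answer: $- \frac{194853}{4} \approx -48713.0$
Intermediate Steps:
$B{\left(P,f \right)} = - \frac{P}{4} - \frac{f}{4}$ ($B{\left(P,f \right)} = - \frac{P + f}{4} = - \frac{P}{4} - \frac{f}{4}$)
$X{\left(C,z \right)} = - \frac{15 z}{4} + \frac{5 C}{4}$ ($X{\left(C,z \right)} = - 5 \left(\left(- \frac{C}{4} - \frac{z}{4}\right) + z\right) = - 5 \left(- \frac{C}{4} + \frac{3 z}{4}\right) = - \frac{15 z}{4} + \frac{5 C}{4}$)
$u{\left(v \right)} = \frac{25}{2} - \frac{11 v}{4}$ ($u{\left(v \right)} = v - \left(- \frac{25}{2} + \frac{15 v}{4}\right) = \frac{25}{2} - \frac{11 v}{4}$)
$h + u{\left(193 \right)} = -48195 + \left(\frac{25}{2} - \frac{2123}{4}\right) = -48195 - \frac{2073}{4} = - \frac{194853}{4}$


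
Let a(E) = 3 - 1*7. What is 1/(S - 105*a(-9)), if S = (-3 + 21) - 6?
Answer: 1/432 ≈ 0.0023148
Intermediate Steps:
a(E) = -4 (a(E) = 3 - 7 = -4)
S = 12 (S = 18 - 6 = 12)
1/(S - 105*a(-9)) = 1/(12 - 105*(-4)) = 1/(12 + 420) = 1/432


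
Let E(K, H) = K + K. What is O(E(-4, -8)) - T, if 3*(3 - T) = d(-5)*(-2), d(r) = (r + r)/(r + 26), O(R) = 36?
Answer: 2099/63 ≈ 33.317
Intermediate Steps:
E(K, H) = 2*K
d(r) = 2*r/(26 + r) (d(r) = (2*r)/(26 + r) = 2*r/(26 + r))
T = 169/63 (T = 3 - 2*(-5)/(26 - 5)*(-2)/3 = 3 - 2*(-5)/21*(-2)/3 = 3 - 2*(-5)*(1/21)*(-2)/3 = 3 - (-10)*(-2)/63 = 3 - 1/3*20/21 = 3 - 20/63 = 169/63 ≈ 2.6825)
O(E(-4, -8)) - T = 36 - 1*169/63 = 36 - 169/63 = 2099/63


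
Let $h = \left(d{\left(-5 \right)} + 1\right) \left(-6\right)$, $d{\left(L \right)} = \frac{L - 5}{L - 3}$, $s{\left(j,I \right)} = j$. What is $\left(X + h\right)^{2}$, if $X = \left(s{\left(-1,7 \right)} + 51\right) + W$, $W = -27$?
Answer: $\frac{361}{4} \approx 90.25$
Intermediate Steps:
$d{\left(L \right)} = \frac{-5 + L}{-3 + L}$
$h = - \frac{27}{2}$ ($h = \left(\frac{-5 - 5}{-3 - 5} + 1\right) \left(-6\right) = \left(\frac{1}{-8} \left(-10\right) + 1\right) \left(-6\right) = \left(\left(- \frac{1}{8}\right) \left(-10\right) + 1\right) \left(-6\right) = \left(\frac{5}{4} + 1\right) \left(-6\right) = \frac{9}{4} \left(-6\right) = - \frac{27}{2} \approx -13.5$)
$X = 23$ ($X = \left(-1 + 51\right) - 27 = 50 - 27 = 23$)
$\left(X + h\right)^{2} = \left(23 - \frac{27}{2}\right)^{2} = \left(\frac{19}{2}\right)^{2} = \frac{361}{4}$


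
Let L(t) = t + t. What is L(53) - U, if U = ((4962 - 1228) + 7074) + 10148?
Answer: -20850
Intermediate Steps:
L(t) = 2*t
U = 20956 (U = (3734 + 7074) + 10148 = 10808 + 10148 = 20956)
L(53) - U = 2*53 - 1*20956 = 106 - 20956 = -20850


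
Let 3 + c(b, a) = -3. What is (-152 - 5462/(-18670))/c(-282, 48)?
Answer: 472063/18670 ≈ 25.285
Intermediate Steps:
c(b, a) = -6 (c(b, a) = -3 - 3 = -6)
(-152 - 5462/(-18670))/c(-282, 48) = (-152 - 5462/(-18670))/(-6) = (-152 - 5462*(-1/18670))*(-⅙) = (-152 + 2731/9335)*(-⅙) = -1416189/9335*(-⅙) = 472063/18670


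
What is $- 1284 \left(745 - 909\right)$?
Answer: $210576$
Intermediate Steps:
$- 1284 \left(745 - 909\right) = \left(-1284\right) \left(-164\right) = 210576$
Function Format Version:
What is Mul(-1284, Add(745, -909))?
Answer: 210576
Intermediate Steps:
Mul(-1284, Add(745, -909)) = Mul(-1284, -164) = 210576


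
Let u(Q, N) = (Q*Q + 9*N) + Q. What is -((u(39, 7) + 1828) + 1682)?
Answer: -5133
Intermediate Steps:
u(Q, N) = Q + Q² + 9*N (u(Q, N) = (Q² + 9*N) + Q = Q + Q² + 9*N)
-((u(39, 7) + 1828) + 1682) = -(((39 + 39² + 9*7) + 1828) + 1682) = -(((39 + 1521 + 63) + 1828) + 1682) = -((1623 + 1828) + 1682) = -(3451 + 1682) = -1*5133 = -5133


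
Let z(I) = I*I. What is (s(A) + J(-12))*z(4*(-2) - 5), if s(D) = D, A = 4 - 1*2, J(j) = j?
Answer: -1690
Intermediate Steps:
z(I) = I²
A = 2 (A = 4 - 2 = 2)
(s(A) + J(-12))*z(4*(-2) - 5) = (2 - 12)*(4*(-2) - 5)² = -10*(-8 - 5)² = -10*(-13)² = -10*169 = -1690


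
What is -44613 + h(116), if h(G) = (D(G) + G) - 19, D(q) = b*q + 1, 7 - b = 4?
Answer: -44167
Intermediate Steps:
b = 3 (b = 7 - 1*4 = 7 - 4 = 3)
D(q) = 1 + 3*q (D(q) = 3*q + 1 = 1 + 3*q)
h(G) = -18 + 4*G (h(G) = ((1 + 3*G) + G) - 19 = (1 + 4*G) - 19 = -18 + 4*G)
-44613 + h(116) = -44613 + (-18 + 4*116) = -44613 + (-18 + 464) = -44613 + 446 = -44167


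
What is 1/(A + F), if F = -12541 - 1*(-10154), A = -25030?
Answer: -1/27417 ≈ -3.6474e-5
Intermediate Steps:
F = -2387 (F = -12541 + 10154 = -2387)
1/(A + F) = 1/(-25030 - 2387) = 1/(-27417) = -1/27417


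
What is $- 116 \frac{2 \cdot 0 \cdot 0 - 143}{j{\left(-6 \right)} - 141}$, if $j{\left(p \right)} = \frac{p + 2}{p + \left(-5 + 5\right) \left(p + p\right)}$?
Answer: $- \frac{49764}{421} \approx -118.2$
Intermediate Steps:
$j{\left(p \right)} = \frac{2 + p}{p}$ ($j{\left(p \right)} = \frac{2 + p}{p + 0 \cdot 2 p} = \frac{2 + p}{p + 0} = \frac{2 + p}{p}$)
$- 116 \frac{2 \cdot 0 \cdot 0 - 143}{j{\left(-6 \right)} - 141} = - 116 \frac{2 \cdot 0 \cdot 0 - 143}{\frac{2 - 6}{-6} - 141} = - 116 \frac{0 \cdot 0 - 143}{\left(- \frac{1}{6}\right) \left(-4\right) - 141} = - 116 \frac{0 - 143}{\frac{2}{3} - 141} = - 116 \left(- \frac{143}{- \frac{421}{3}}\right) = - 116 \left(\left(-143\right) \left(- \frac{3}{421}\right)\right) = \left(-116\right) \frac{429}{421} = - \frac{49764}{421}$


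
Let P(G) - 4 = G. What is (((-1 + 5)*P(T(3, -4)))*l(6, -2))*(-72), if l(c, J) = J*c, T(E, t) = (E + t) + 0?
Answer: 10368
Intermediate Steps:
T(E, t) = E + t
P(G) = 4 + G
(((-1 + 5)*P(T(3, -4)))*l(6, -2))*(-72) = (((-1 + 5)*(4 + (3 - 4)))*(-2*6))*(-72) = ((4*(4 - 1))*(-12))*(-72) = ((4*3)*(-12))*(-72) = (12*(-12))*(-72) = -144*(-72) = 10368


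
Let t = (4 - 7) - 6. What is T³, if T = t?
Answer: -729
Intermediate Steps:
t = -9 (t = -3 - 6 = -9)
T = -9
T³ = (-9)³ = -729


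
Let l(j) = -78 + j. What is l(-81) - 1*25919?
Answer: -26078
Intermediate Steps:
l(-81) - 1*25919 = (-78 - 81) - 1*25919 = -159 - 25919 = -26078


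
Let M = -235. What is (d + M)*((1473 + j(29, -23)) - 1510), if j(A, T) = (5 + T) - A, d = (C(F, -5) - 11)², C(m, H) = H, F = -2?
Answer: -1764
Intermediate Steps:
d = 256 (d = (-5 - 11)² = (-16)² = 256)
j(A, T) = 5 + T - A
(d + M)*((1473 + j(29, -23)) - 1510) = (256 - 235)*((1473 + (5 - 23 - 1*29)) - 1510) = 21*((1473 + (5 - 23 - 29)) - 1510) = 21*((1473 - 47) - 1510) = 21*(1426 - 1510) = 21*(-84) = -1764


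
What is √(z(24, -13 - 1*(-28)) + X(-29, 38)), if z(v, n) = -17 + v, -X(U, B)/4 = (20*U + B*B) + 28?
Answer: I*√3561 ≈ 59.674*I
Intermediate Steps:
X(U, B) = -112 - 80*U - 4*B² (X(U, B) = -4*((20*U + B*B) + 28) = -4*((20*U + B²) + 28) = -4*((B² + 20*U) + 28) = -4*(28 + B² + 20*U) = -112 - 80*U - 4*B²)
√(z(24, -13 - 1*(-28)) + X(-29, 38)) = √((-17 + 24) + (-112 - 80*(-29) - 4*38²)) = √(7 + (-112 + 2320 - 4*1444)) = √(7 + (-112 + 2320 - 5776)) = √(7 - 3568) = √(-3561) = I*√3561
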